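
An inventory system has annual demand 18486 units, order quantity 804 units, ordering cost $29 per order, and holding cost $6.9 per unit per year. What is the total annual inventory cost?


TC = 18486/804 * 29 + 804/2 * 6.9

$3440.58


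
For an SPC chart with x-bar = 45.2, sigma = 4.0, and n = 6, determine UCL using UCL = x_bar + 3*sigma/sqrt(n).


UCL = 45.2 + 3 * 4.0 / sqrt(6)

50.1


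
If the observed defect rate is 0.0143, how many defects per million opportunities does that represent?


DPMO = defect_rate * 1000000 = 0.0143 * 1000000

14300


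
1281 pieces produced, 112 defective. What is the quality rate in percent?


Formula: Quality Rate = Good Pieces / Total Pieces * 100
Good pieces = 1281 - 112 = 1169
QR = 1169 / 1281 * 100 = 91.3%

91.3%


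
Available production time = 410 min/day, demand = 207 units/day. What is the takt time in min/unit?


Formula: Takt Time = Available Production Time / Customer Demand
Takt = 410 min/day / 207 units/day
Takt = 1.98 min/unit

1.98 min/unit


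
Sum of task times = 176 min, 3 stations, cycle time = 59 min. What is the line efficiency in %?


Formula: Efficiency = Sum of Task Times / (N_stations * CT) * 100
Total station capacity = 3 stations * 59 min = 177 min
Efficiency = 176 / 177 * 100 = 99.4%

99.4%


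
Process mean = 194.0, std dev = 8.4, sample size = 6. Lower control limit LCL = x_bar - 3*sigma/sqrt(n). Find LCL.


LCL = 194.0 - 3 * 8.4 / sqrt(6)

183.71


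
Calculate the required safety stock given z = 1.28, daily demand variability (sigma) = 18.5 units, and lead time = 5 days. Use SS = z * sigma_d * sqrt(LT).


Formula: SS = z * sigma_d * sqrt(LT)
sqrt(LT) = sqrt(5) = 2.2361
SS = 1.28 * 18.5 * 2.2361
SS = 53.0 units

53.0 units


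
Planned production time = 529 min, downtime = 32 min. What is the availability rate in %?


Formula: Availability = (Planned Time - Downtime) / Planned Time * 100
Uptime = 529 - 32 = 497 min
Availability = 497 / 529 * 100 = 94.0%

94.0%


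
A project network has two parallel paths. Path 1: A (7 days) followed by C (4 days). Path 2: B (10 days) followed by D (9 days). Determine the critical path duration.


Path 1 = 7 + 4 = 11 days
Path 2 = 10 + 9 = 19 days
Duration = max(11, 19) = 19 days

19 days


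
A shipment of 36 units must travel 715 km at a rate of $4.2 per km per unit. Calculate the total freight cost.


TC = dist * cost * units = 715 * 4.2 * 36 = $108108.00

$108108.00


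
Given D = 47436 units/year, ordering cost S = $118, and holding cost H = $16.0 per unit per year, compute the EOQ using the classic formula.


Formula: EOQ = sqrt(2 * D * S / H)
Numerator: 2 * 47436 * 118 = 11194896
2DS/H = 11194896 / 16.0 = 699681.0
EOQ = sqrt(699681.0) = 836.5 units

836.5 units


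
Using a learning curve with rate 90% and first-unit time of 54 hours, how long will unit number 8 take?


Formula: T_n = T_1 * (learning_rate)^(log2(n)) where learning_rate = rate/100
Doublings = log2(8) = 3
T_n = 54 * 0.9^3
T_n = 54 * 0.729 = 39.4 hours

39.4 hours


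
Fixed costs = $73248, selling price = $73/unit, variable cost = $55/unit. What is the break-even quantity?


Formula: BEQ = Fixed Costs / (Price - Variable Cost)
Contribution margin = $73 - $55 = $18/unit
BEQ = ceil($73248 / $18/unit) = ceil(4069.33) = 4070 units

4070 units


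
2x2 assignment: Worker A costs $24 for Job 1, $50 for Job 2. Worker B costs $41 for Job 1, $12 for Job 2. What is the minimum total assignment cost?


Option 1: A->1 + B->2 = $24 + $12 = $36
Option 2: A->2 + B->1 = $50 + $41 = $91
Min cost = min($36, $91) = $36

$36


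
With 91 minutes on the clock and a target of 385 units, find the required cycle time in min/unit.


Formula: CT = Available Time / Number of Units
CT = 91 min / 385 units
CT = 0.24 min/unit

0.24 min/unit


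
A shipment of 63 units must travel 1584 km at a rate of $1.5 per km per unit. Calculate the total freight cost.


TC = dist * cost * units = 1584 * 1.5 * 63 = $149688.00

$149688.00


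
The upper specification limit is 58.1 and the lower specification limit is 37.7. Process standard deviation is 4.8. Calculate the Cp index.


Cp = (58.1 - 37.7) / (6 * 4.8)

0.71


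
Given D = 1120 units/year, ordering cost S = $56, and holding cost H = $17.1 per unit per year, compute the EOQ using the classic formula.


Formula: EOQ = sqrt(2 * D * S / H)
Numerator: 2 * 1120 * 56 = 125440
2DS/H = 125440 / 17.1 = 7335.7
EOQ = sqrt(7335.7) = 85.6 units

85.6 units


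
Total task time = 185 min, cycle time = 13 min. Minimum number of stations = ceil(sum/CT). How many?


Formula: N_min = ceil(Sum of Task Times / Cycle Time)
N_min = ceil(185 min / 13 min) = ceil(14.2308)
N_min = 15 stations

15


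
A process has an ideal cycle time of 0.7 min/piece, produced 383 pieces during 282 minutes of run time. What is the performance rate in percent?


Formula: Performance = (Ideal CT * Total Count) / Run Time * 100
Ideal output time = 0.7 * 383 = 268.1 min
Performance = 268.1 / 282 * 100 = 95.1%

95.1%


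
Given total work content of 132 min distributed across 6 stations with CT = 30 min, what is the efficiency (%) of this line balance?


Formula: Efficiency = Sum of Task Times / (N_stations * CT) * 100
Total station capacity = 6 stations * 30 min = 180 min
Efficiency = 132 / 180 * 100 = 73.3%

73.3%


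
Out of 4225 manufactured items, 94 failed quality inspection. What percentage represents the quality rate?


Formula: Quality Rate = Good Pieces / Total Pieces * 100
Good pieces = 4225 - 94 = 4131
QR = 4131 / 4225 * 100 = 97.8%

97.8%


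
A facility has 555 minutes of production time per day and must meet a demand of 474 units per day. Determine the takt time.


Formula: Takt Time = Available Production Time / Customer Demand
Takt = 555 min/day / 474 units/day
Takt = 1.17 min/unit

1.17 min/unit


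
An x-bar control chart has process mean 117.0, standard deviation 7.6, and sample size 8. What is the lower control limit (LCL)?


LCL = 117.0 - 3 * 7.6 / sqrt(8)

108.94


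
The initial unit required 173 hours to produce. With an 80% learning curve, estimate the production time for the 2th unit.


Formula: T_n = T_1 * (learning_rate)^(log2(n)) where learning_rate = rate/100
Doublings = log2(2) = 1
T_n = 173 * 0.8^1
T_n = 173 * 0.8 = 138.4 hours

138.4 hours


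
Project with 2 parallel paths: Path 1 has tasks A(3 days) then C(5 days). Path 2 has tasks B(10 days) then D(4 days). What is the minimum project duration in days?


Path 1 = 3 + 5 = 8 days
Path 2 = 10 + 4 = 14 days
Duration = max(8, 14) = 14 days

14 days


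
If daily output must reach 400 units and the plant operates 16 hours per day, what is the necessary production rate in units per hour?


Formula: Production Rate = Daily Demand / Available Hours
Rate = 400 units/day / 16 hours/day
Rate = 25.0 units/hour

25.0 units/hour


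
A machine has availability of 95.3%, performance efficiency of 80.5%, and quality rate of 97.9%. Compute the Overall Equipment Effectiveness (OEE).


Formula: OEE = Availability * Performance * Quality / 10000
A * P = 95.3% * 80.5% / 100 = 76.72%
OEE = 76.72% * 97.9% / 100 = 75.1%

75.1%


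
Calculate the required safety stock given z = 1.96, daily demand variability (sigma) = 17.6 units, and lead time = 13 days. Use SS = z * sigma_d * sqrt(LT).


Formula: SS = z * sigma_d * sqrt(LT)
sqrt(LT) = sqrt(13) = 3.6056
SS = 1.96 * 17.6 * 3.6056
SS = 124.4 units

124.4 units


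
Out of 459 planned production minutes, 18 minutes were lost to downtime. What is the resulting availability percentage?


Formula: Availability = (Planned Time - Downtime) / Planned Time * 100
Uptime = 459 - 18 = 441 min
Availability = 441 / 459 * 100 = 96.1%

96.1%


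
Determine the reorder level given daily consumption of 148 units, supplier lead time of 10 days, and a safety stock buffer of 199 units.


Formula: ROP = (Daily Demand * Lead Time) + Safety Stock
Demand during lead time = 148 * 10 = 1480 units
ROP = 1480 + 199 = 1679 units

1679 units


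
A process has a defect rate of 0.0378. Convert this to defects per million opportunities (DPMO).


DPMO = defect_rate * 1000000 = 0.0378 * 1000000

37800


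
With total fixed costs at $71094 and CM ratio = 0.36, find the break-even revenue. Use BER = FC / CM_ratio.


Formula: BER = Fixed Costs / Contribution Margin Ratio
BER = $71094 / 0.36
BER = $197483.33 (to the nearest cent)

$197483.33


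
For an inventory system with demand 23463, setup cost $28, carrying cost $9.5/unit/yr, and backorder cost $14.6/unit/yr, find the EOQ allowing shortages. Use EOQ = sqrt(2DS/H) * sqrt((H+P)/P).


Formula: EOQ* = sqrt(2DS/H) * sqrt((H+P)/P)
Base EOQ = sqrt(2*23463*28/9.5) = 371.9 units
Correction = sqrt((9.5+14.6)/14.6) = 1.28479
EOQ* = 371.9 * 1.28479 = 477.8 units

477.8 units


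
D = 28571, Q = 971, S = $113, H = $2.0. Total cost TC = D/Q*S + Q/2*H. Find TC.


TC = 28571/971 * 113 + 971/2 * 2.0

$4295.95


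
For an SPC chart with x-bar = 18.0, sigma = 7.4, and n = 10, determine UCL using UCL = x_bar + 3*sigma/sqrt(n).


UCL = 18.0 + 3 * 7.4 / sqrt(10)

25.02


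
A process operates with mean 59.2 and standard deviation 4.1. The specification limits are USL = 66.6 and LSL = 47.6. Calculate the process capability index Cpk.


Cpu = (66.6 - 59.2) / (3 * 4.1) = 0.6
Cpl = (59.2 - 47.6) / (3 * 4.1) = 0.94
Cpk = min(0.6, 0.94) = 0.6

0.6


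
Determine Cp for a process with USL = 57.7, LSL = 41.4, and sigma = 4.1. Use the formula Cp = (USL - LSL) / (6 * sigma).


Cp = (57.7 - 41.4) / (6 * 4.1)

0.66


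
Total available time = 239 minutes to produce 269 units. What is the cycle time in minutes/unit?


Formula: CT = Available Time / Number of Units
CT = 239 min / 269 units
CT = 0.89 min/unit

0.89 min/unit


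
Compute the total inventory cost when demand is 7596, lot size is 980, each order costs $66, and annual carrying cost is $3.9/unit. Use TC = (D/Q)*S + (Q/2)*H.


TC = 7596/980 * 66 + 980/2 * 3.9

$2422.57


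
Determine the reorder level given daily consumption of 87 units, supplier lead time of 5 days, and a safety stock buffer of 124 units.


Formula: ROP = (Daily Demand * Lead Time) + Safety Stock
Demand during lead time = 87 * 5 = 435 units
ROP = 435 + 124 = 559 units

559 units


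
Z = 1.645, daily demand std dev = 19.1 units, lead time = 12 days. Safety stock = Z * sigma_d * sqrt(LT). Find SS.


Formula: SS = z * sigma_d * sqrt(LT)
sqrt(LT) = sqrt(12) = 3.4641
SS = 1.645 * 19.1 * 3.4641
SS = 108.8 units

108.8 units


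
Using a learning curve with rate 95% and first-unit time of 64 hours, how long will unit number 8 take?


Formula: T_n = T_1 * (learning_rate)^(log2(n)) where learning_rate = rate/100
Doublings = log2(8) = 3
T_n = 64 * 0.95^3
T_n = 64 * 0.8574 = 54.9 hours

54.9 hours


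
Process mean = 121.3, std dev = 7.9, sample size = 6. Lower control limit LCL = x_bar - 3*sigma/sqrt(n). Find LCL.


LCL = 121.3 - 3 * 7.9 / sqrt(6)

111.62


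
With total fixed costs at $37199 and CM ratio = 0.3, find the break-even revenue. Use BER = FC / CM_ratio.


Formula: BER = Fixed Costs / Contribution Margin Ratio
BER = $37199 / 0.3
BER = $123996.67 (to the nearest cent)

$123996.67


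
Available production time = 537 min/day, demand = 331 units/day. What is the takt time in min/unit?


Formula: Takt Time = Available Production Time / Customer Demand
Takt = 537 min/day / 331 units/day
Takt = 1.62 min/unit

1.62 min/unit


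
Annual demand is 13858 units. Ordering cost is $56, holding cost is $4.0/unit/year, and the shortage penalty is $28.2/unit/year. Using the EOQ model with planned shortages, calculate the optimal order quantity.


Formula: EOQ* = sqrt(2DS/H) * sqrt((H+P)/P)
Base EOQ = sqrt(2*13858*56/4.0) = 622.92 units
Correction = sqrt((4.0+28.2)/28.2) = 1.06857
EOQ* = 622.92 * 1.06857 = 665.6 units

665.6 units


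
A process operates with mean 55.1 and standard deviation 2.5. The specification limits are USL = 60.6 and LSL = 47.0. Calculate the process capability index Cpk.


Cpu = (60.6 - 55.1) / (3 * 2.5) = 0.73
Cpl = (55.1 - 47.0) / (3 * 2.5) = 1.08
Cpk = min(0.73, 1.08) = 0.73

0.73


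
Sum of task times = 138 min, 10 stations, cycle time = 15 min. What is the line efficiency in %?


Formula: Efficiency = Sum of Task Times / (N_stations * CT) * 100
Total station capacity = 10 stations * 15 min = 150 min
Efficiency = 138 / 150 * 100 = 92.0%

92.0%


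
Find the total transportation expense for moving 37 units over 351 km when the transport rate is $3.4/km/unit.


TC = dist * cost * units = 351 * 3.4 * 37 = $44155.80

$44155.80


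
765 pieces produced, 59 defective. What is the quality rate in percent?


Formula: Quality Rate = Good Pieces / Total Pieces * 100
Good pieces = 765 - 59 = 706
QR = 706 / 765 * 100 = 92.3%

92.3%


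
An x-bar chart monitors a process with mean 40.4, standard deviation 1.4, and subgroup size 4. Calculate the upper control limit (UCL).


UCL = 40.4 + 3 * 1.4 / sqrt(4)

42.5


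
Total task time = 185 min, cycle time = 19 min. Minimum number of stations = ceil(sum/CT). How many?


Formula: N_min = ceil(Sum of Task Times / Cycle Time)
N_min = ceil(185 min / 19 min) = ceil(9.7368)
N_min = 10 stations

10


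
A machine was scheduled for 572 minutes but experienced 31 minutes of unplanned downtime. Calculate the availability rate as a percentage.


Formula: Availability = (Planned Time - Downtime) / Planned Time * 100
Uptime = 572 - 31 = 541 min
Availability = 541 / 572 * 100 = 94.6%

94.6%


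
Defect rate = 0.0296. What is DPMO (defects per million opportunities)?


DPMO = defect_rate * 1000000 = 0.0296 * 1000000

29600


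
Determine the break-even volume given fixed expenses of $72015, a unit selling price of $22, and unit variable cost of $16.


Formula: BEQ = Fixed Costs / (Price - Variable Cost)
Contribution margin = $22 - $16 = $6/unit
BEQ = ceil($72015 / $6/unit) = ceil(12002.5) = 12003 units

12003 units


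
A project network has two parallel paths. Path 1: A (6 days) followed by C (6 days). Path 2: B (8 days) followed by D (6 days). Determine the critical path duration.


Path 1 = 6 + 6 = 12 days
Path 2 = 8 + 6 = 14 days
Duration = max(12, 14) = 14 days

14 days


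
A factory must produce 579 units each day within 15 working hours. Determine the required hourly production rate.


Formula: Production Rate = Daily Demand / Available Hours
Rate = 579 units/day / 15 hours/day
Rate = 38.6 units/hour

38.6 units/hour


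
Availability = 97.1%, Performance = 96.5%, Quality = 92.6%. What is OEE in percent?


Formula: OEE = Availability * Performance * Quality / 10000
A * P = 97.1% * 96.5% / 100 = 93.7%
OEE = 93.7% * 92.6% / 100 = 86.8%

86.8%


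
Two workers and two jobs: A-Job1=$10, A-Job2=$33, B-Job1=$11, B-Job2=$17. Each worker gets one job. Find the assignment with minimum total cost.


Option 1: A->1 + B->2 = $10 + $17 = $27
Option 2: A->2 + B->1 = $33 + $11 = $44
Min cost = min($27, $44) = $27

$27


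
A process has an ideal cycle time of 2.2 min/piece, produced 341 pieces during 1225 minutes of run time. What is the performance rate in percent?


Formula: Performance = (Ideal CT * Total Count) / Run Time * 100
Ideal output time = 2.2 * 341 = 750.2 min
Performance = 750.2 / 1225 * 100 = 61.2%

61.2%


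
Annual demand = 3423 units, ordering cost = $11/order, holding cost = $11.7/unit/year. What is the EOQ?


Formula: EOQ = sqrt(2 * D * S / H)
Numerator: 2 * 3423 * 11 = 75306
2DS/H = 75306 / 11.7 = 6436.4
EOQ = sqrt(6436.4) = 80.2 units

80.2 units


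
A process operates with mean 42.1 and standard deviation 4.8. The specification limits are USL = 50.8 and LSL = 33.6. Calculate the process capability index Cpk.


Cpu = (50.8 - 42.1) / (3 * 4.8) = 0.6
Cpl = (42.1 - 33.6) / (3 * 4.8) = 0.59
Cpk = min(0.6, 0.59) = 0.59

0.59


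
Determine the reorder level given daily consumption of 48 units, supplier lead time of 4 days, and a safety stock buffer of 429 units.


Formula: ROP = (Daily Demand * Lead Time) + Safety Stock
Demand during lead time = 48 * 4 = 192 units
ROP = 192 + 429 = 621 units

621 units


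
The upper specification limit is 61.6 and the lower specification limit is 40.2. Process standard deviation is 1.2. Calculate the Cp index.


Cp = (61.6 - 40.2) / (6 * 1.2)

2.97


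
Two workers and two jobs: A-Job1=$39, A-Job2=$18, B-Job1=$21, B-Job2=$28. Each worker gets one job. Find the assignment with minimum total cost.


Option 1: A->1 + B->2 = $39 + $28 = $67
Option 2: A->2 + B->1 = $18 + $21 = $39
Min cost = min($67, $39) = $39

$39


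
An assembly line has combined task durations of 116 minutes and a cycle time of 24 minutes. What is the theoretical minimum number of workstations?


Formula: N_min = ceil(Sum of Task Times / Cycle Time)
N_min = ceil(116 min / 24 min) = ceil(4.8333)
N_min = 5 stations

5


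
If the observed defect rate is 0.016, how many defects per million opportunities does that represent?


DPMO = defect_rate * 1000000 = 0.016 * 1000000

16000


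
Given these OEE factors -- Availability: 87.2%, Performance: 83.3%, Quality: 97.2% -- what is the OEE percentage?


Formula: OEE = Availability * Performance * Quality / 10000
A * P = 87.2% * 83.3% / 100 = 72.64%
OEE = 72.64% * 97.2% / 100 = 70.6%

70.6%


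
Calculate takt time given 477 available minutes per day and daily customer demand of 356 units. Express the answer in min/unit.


Formula: Takt Time = Available Production Time / Customer Demand
Takt = 477 min/day / 356 units/day
Takt = 1.34 min/unit

1.34 min/unit


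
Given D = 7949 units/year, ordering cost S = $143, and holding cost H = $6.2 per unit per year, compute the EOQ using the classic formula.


Formula: EOQ = sqrt(2 * D * S / H)
Numerator: 2 * 7949 * 143 = 2273414
2DS/H = 2273414 / 6.2 = 366679.7
EOQ = sqrt(366679.7) = 605.5 units

605.5 units


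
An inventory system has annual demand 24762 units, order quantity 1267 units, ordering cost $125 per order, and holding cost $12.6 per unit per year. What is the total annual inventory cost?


TC = 24762/1267 * 125 + 1267/2 * 12.6

$10425.08


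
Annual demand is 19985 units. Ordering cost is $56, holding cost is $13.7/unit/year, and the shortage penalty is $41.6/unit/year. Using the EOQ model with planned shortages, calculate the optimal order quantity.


Formula: EOQ* = sqrt(2DS/H) * sqrt((H+P)/P)
Base EOQ = sqrt(2*19985*56/13.7) = 404.2 units
Correction = sqrt((13.7+41.6)/41.6) = 1.15296
EOQ* = 404.2 * 1.15296 = 466.0 units

466.0 units


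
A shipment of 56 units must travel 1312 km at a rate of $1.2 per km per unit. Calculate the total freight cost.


TC = dist * cost * units = 1312 * 1.2 * 56 = $88166.40

$88166.40


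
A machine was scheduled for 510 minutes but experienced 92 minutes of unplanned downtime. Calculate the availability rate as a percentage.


Formula: Availability = (Planned Time - Downtime) / Planned Time * 100
Uptime = 510 - 92 = 418 min
Availability = 418 / 510 * 100 = 82.0%

82.0%


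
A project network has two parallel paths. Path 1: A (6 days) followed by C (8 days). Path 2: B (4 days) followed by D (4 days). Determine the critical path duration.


Path 1 = 6 + 8 = 14 days
Path 2 = 4 + 4 = 8 days
Duration = max(14, 8) = 14 days

14 days


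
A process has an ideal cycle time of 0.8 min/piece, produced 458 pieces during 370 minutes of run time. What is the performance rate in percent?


Formula: Performance = (Ideal CT * Total Count) / Run Time * 100
Ideal output time = 0.8 * 458 = 366.4 min
Performance = 366.4 / 370 * 100 = 99.0%

99.0%


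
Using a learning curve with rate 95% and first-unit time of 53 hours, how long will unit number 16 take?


Formula: T_n = T_1 * (learning_rate)^(log2(n)) where learning_rate = rate/100
Doublings = log2(16) = 4
T_n = 53 * 0.95^4
T_n = 53 * 0.8145 = 43.2 hours

43.2 hours


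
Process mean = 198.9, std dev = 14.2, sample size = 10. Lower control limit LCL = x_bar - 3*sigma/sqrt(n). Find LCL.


LCL = 198.9 - 3 * 14.2 / sqrt(10)

185.43


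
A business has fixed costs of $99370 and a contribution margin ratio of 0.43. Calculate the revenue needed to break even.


Formula: BER = Fixed Costs / Contribution Margin Ratio
BER = $99370 / 0.43
BER = $231093.02 (to the nearest cent)

$231093.02


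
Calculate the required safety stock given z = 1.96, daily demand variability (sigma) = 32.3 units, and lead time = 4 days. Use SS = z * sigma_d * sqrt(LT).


Formula: SS = z * sigma_d * sqrt(LT)
sqrt(LT) = sqrt(4) = 2.0
SS = 1.96 * 32.3 * 2.0
SS = 126.6 units

126.6 units


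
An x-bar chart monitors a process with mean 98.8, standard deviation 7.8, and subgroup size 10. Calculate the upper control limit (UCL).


UCL = 98.8 + 3 * 7.8 / sqrt(10)

106.2


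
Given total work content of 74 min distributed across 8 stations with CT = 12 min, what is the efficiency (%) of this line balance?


Formula: Efficiency = Sum of Task Times / (N_stations * CT) * 100
Total station capacity = 8 stations * 12 min = 96 min
Efficiency = 74 / 96 * 100 = 77.1%

77.1%


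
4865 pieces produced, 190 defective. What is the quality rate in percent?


Formula: Quality Rate = Good Pieces / Total Pieces * 100
Good pieces = 4865 - 190 = 4675
QR = 4675 / 4865 * 100 = 96.1%

96.1%


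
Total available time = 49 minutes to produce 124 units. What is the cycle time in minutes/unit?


Formula: CT = Available Time / Number of Units
CT = 49 min / 124 units
CT = 0.4 min/unit

0.4 min/unit


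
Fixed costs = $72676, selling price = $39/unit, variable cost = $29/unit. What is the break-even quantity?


Formula: BEQ = Fixed Costs / (Price - Variable Cost)
Contribution margin = $39 - $29 = $10/unit
BEQ = ceil($72676 / $10/unit) = ceil(7267.6) = 7268 units

7268 units


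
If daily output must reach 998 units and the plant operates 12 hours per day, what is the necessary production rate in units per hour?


Formula: Production Rate = Daily Demand / Available Hours
Rate = 998 units/day / 12 hours/day
Rate = 83.2 units/hour

83.2 units/hour


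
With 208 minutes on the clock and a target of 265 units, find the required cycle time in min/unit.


Formula: CT = Available Time / Number of Units
CT = 208 min / 265 units
CT = 0.78 min/unit

0.78 min/unit


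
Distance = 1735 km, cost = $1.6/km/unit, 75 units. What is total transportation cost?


TC = dist * cost * units = 1735 * 1.6 * 75 = $208200.00

$208200.00


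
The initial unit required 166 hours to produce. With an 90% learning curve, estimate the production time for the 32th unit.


Formula: T_n = T_1 * (learning_rate)^(log2(n)) where learning_rate = rate/100
Doublings = log2(32) = 5
T_n = 166 * 0.9^5
T_n = 166 * 0.5905 = 98.0 hours

98.0 hours


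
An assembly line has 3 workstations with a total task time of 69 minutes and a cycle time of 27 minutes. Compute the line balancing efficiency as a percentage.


Formula: Efficiency = Sum of Task Times / (N_stations * CT) * 100
Total station capacity = 3 stations * 27 min = 81 min
Efficiency = 69 / 81 * 100 = 85.2%

85.2%


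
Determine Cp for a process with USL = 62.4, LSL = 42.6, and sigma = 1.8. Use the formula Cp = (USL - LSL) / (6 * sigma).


Cp = (62.4 - 42.6) / (6 * 1.8)

1.83


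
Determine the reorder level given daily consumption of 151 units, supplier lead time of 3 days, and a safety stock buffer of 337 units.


Formula: ROP = (Daily Demand * Lead Time) + Safety Stock
Demand during lead time = 151 * 3 = 453 units
ROP = 453 + 337 = 790 units

790 units


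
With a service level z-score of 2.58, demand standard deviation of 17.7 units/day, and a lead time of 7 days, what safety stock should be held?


Formula: SS = z * sigma_d * sqrt(LT)
sqrt(LT) = sqrt(7) = 2.6458
SS = 2.58 * 17.7 * 2.6458
SS = 120.8 units

120.8 units


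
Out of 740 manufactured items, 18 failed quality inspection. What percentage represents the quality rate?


Formula: Quality Rate = Good Pieces / Total Pieces * 100
Good pieces = 740 - 18 = 722
QR = 722 / 740 * 100 = 97.6%

97.6%


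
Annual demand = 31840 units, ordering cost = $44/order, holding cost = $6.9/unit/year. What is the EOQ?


Formula: EOQ = sqrt(2 * D * S / H)
Numerator: 2 * 31840 * 44 = 2801920
2DS/H = 2801920 / 6.9 = 406075.4
EOQ = sqrt(406075.4) = 637.2 units

637.2 units


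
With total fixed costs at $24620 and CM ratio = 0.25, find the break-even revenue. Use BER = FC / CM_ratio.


Formula: BER = Fixed Costs / Contribution Margin Ratio
BER = $24620 / 0.25
BER = $98480.00 (to the nearest cent)

$98480.00


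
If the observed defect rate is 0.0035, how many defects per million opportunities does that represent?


DPMO = defect_rate * 1000000 = 0.0035 * 1000000

3500


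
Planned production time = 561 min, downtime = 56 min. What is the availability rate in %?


Formula: Availability = (Planned Time - Downtime) / Planned Time * 100
Uptime = 561 - 56 = 505 min
Availability = 505 / 561 * 100 = 90.0%

90.0%


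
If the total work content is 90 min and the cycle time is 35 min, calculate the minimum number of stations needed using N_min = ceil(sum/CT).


Formula: N_min = ceil(Sum of Task Times / Cycle Time)
N_min = ceil(90 min / 35 min) = ceil(2.5714)
N_min = 3 stations

3


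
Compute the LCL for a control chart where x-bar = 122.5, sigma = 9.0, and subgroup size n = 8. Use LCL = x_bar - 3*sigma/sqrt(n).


LCL = 122.5 - 3 * 9.0 / sqrt(8)

112.95


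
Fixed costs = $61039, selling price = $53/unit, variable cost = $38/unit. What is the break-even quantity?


Formula: BEQ = Fixed Costs / (Price - Variable Cost)
Contribution margin = $53 - $38 = $15/unit
BEQ = ceil($61039 / $15/unit) = ceil(4069.27) = 4070 units

4070 units


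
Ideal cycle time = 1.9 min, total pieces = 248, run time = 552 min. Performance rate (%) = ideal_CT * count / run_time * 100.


Formula: Performance = (Ideal CT * Total Count) / Run Time * 100
Ideal output time = 1.9 * 248 = 471.2 min
Performance = 471.2 / 552 * 100 = 85.4%

85.4%


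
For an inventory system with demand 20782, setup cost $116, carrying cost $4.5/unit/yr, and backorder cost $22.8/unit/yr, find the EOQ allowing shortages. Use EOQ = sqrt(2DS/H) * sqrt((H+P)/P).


Formula: EOQ* = sqrt(2DS/H) * sqrt((H+P)/P)
Base EOQ = sqrt(2*20782*116/4.5) = 1035.1 units
Correction = sqrt((4.5+22.8)/22.8) = 1.09424
EOQ* = 1035.1 * 1.09424 = 1132.6 units

1132.6 units


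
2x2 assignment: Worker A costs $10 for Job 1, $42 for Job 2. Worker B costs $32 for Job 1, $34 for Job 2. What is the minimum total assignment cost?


Option 1: A->1 + B->2 = $10 + $34 = $44
Option 2: A->2 + B->1 = $42 + $32 = $74
Min cost = min($44, $74) = $44

$44


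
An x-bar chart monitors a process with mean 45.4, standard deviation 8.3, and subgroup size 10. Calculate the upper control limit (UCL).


UCL = 45.4 + 3 * 8.3 / sqrt(10)

53.27


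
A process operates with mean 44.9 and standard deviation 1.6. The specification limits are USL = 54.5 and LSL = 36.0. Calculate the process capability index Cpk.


Cpu = (54.5 - 44.9) / (3 * 1.6) = 2.0
Cpl = (44.9 - 36.0) / (3 * 1.6) = 1.85
Cpk = min(2.0, 1.85) = 1.85

1.85


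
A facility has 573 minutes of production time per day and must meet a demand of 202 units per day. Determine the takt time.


Formula: Takt Time = Available Production Time / Customer Demand
Takt = 573 min/day / 202 units/day
Takt = 2.84 min/unit

2.84 min/unit


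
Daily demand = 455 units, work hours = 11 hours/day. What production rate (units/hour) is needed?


Formula: Production Rate = Daily Demand / Available Hours
Rate = 455 units/day / 11 hours/day
Rate = 41.4 units/hour

41.4 units/hour


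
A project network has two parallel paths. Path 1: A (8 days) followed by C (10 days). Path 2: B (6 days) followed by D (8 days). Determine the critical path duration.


Path 1 = 8 + 10 = 18 days
Path 2 = 6 + 8 = 14 days
Duration = max(18, 14) = 18 days

18 days


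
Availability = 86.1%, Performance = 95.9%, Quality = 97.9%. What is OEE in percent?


Formula: OEE = Availability * Performance * Quality / 10000
A * P = 86.1% * 95.9% / 100 = 82.57%
OEE = 82.57% * 97.9% / 100 = 80.8%

80.8%


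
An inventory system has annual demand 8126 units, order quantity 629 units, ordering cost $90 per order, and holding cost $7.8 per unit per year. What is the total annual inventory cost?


TC = 8126/629 * 90 + 629/2 * 7.8

$3615.80


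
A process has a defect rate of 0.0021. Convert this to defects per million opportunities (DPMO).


DPMO = defect_rate * 1000000 = 0.0021 * 1000000

2100


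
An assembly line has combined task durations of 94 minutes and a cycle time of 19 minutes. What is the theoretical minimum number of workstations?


Formula: N_min = ceil(Sum of Task Times / Cycle Time)
N_min = ceil(94 min / 19 min) = ceil(4.9474)
N_min = 5 stations

5


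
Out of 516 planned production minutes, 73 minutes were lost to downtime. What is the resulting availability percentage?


Formula: Availability = (Planned Time - Downtime) / Planned Time * 100
Uptime = 516 - 73 = 443 min
Availability = 443 / 516 * 100 = 85.9%

85.9%


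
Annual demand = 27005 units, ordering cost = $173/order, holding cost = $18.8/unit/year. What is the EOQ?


Formula: EOQ = sqrt(2 * D * S / H)
Numerator: 2 * 27005 * 173 = 9343730
2DS/H = 9343730 / 18.8 = 497006.9
EOQ = sqrt(497006.9) = 705.0 units

705.0 units


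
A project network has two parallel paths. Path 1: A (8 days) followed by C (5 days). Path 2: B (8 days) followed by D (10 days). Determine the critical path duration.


Path 1 = 8 + 5 = 13 days
Path 2 = 8 + 10 = 18 days
Duration = max(13, 18) = 18 days

18 days


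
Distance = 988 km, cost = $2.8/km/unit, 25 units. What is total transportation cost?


TC = dist * cost * units = 988 * 2.8 * 25 = $69160.00

$69160.00


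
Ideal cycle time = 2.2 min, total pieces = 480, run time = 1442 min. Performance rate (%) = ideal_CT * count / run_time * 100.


Formula: Performance = (Ideal CT * Total Count) / Run Time * 100
Ideal output time = 2.2 * 480 = 1056.0 min
Performance = 1056.0 / 1442 * 100 = 73.2%

73.2%


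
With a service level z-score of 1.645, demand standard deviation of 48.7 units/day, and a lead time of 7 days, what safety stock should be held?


Formula: SS = z * sigma_d * sqrt(LT)
sqrt(LT) = sqrt(7) = 2.6458
SS = 1.645 * 48.7 * 2.6458
SS = 212.0 units

212.0 units


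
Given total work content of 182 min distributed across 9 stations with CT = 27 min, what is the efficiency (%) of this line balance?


Formula: Efficiency = Sum of Task Times / (N_stations * CT) * 100
Total station capacity = 9 stations * 27 min = 243 min
Efficiency = 182 / 243 * 100 = 74.9%

74.9%


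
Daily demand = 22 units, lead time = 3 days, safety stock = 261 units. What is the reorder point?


Formula: ROP = (Daily Demand * Lead Time) + Safety Stock
Demand during lead time = 22 * 3 = 66 units
ROP = 66 + 261 = 327 units

327 units


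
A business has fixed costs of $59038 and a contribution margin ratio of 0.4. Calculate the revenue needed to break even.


Formula: BER = Fixed Costs / Contribution Margin Ratio
BER = $59038 / 0.4
BER = $147595.00 (to the nearest cent)

$147595.00


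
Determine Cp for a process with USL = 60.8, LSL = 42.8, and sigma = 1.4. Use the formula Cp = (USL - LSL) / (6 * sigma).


Cp = (60.8 - 42.8) / (6 * 1.4)

2.14


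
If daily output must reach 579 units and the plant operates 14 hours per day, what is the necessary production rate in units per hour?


Formula: Production Rate = Daily Demand / Available Hours
Rate = 579 units/day / 14 hours/day
Rate = 41.4 units/hour

41.4 units/hour


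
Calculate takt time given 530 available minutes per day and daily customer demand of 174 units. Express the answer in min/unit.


Formula: Takt Time = Available Production Time / Customer Demand
Takt = 530 min/day / 174 units/day
Takt = 3.05 min/unit

3.05 min/unit


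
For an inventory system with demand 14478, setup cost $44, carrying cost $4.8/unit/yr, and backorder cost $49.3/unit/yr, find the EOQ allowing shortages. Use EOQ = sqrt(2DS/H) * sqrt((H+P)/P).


Formula: EOQ* = sqrt(2DS/H) * sqrt((H+P)/P)
Base EOQ = sqrt(2*14478*44/4.8) = 515.2 units
Correction = sqrt((4.8+49.3)/49.3) = 1.04755
EOQ* = 515.2 * 1.04755 = 539.7 units

539.7 units


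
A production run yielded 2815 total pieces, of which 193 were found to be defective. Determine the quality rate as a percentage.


Formula: Quality Rate = Good Pieces / Total Pieces * 100
Good pieces = 2815 - 193 = 2622
QR = 2622 / 2815 * 100 = 93.1%

93.1%


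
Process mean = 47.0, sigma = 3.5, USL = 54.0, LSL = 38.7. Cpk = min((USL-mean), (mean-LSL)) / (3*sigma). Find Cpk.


Cpu = (54.0 - 47.0) / (3 * 3.5) = 0.67
Cpl = (47.0 - 38.7) / (3 * 3.5) = 0.79
Cpk = min(0.67, 0.79) = 0.67

0.67


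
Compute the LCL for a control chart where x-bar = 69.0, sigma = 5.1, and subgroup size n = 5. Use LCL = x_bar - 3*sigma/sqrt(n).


LCL = 69.0 - 3 * 5.1 / sqrt(5)

62.16


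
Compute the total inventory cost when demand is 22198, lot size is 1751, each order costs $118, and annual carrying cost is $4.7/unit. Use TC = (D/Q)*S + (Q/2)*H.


TC = 22198/1751 * 118 + 1751/2 * 4.7

$5610.77


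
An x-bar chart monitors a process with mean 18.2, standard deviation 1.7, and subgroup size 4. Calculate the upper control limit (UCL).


UCL = 18.2 + 3 * 1.7 / sqrt(4)

20.75


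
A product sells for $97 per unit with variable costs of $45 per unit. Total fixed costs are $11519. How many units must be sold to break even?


Formula: BEQ = Fixed Costs / (Price - Variable Cost)
Contribution margin = $97 - $45 = $52/unit
BEQ = ceil($11519 / $52/unit) = ceil(221.52) = 222 units

222 units


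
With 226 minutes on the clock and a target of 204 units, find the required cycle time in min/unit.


Formula: CT = Available Time / Number of Units
CT = 226 min / 204 units
CT = 1.11 min/unit

1.11 min/unit


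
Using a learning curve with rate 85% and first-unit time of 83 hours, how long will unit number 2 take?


Formula: T_n = T_1 * (learning_rate)^(log2(n)) where learning_rate = rate/100
Doublings = log2(2) = 1
T_n = 83 * 0.85^1
T_n = 83 * 0.85 = 70.6 hours

70.6 hours


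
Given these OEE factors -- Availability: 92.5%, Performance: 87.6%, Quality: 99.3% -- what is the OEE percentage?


Formula: OEE = Availability * Performance * Quality / 10000
A * P = 92.5% * 87.6% / 100 = 81.03%
OEE = 81.03% * 99.3% / 100 = 80.5%

80.5%


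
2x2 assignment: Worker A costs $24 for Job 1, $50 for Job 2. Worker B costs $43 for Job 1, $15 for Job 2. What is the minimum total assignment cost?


Option 1: A->1 + B->2 = $24 + $15 = $39
Option 2: A->2 + B->1 = $50 + $43 = $93
Min cost = min($39, $93) = $39

$39


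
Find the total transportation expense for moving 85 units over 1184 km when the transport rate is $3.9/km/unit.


TC = dist * cost * units = 1184 * 3.9 * 85 = $392496.00

$392496.00


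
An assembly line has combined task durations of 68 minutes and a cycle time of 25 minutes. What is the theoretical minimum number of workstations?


Formula: N_min = ceil(Sum of Task Times / Cycle Time)
N_min = ceil(68 min / 25 min) = ceil(2.72)
N_min = 3 stations

3


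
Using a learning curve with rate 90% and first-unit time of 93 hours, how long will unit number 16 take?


Formula: T_n = T_1 * (learning_rate)^(log2(n)) where learning_rate = rate/100
Doublings = log2(16) = 4
T_n = 93 * 0.9^4
T_n = 93 * 0.6561 = 61.0 hours

61.0 hours


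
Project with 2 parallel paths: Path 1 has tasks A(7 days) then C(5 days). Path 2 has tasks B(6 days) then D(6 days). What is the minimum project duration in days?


Path 1 = 7 + 5 = 12 days
Path 2 = 6 + 6 = 12 days
Duration = max(12, 12) = 12 days

12 days


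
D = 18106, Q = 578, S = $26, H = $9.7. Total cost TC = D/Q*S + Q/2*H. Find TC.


TC = 18106/578 * 26 + 578/2 * 9.7

$3617.76


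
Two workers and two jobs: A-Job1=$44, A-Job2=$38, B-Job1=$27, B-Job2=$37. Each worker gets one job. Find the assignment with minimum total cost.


Option 1: A->1 + B->2 = $44 + $37 = $81
Option 2: A->2 + B->1 = $38 + $27 = $65
Min cost = min($81, $65) = $65

$65


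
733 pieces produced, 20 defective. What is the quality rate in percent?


Formula: Quality Rate = Good Pieces / Total Pieces * 100
Good pieces = 733 - 20 = 713
QR = 713 / 733 * 100 = 97.3%

97.3%


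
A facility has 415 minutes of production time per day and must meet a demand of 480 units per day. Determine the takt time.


Formula: Takt Time = Available Production Time / Customer Demand
Takt = 415 min/day / 480 units/day
Takt = 0.86 min/unit

0.86 min/unit


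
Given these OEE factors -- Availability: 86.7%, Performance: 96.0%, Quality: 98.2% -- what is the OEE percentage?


Formula: OEE = Availability * Performance * Quality / 10000
A * P = 86.7% * 96.0% / 100 = 83.23%
OEE = 83.23% * 98.2% / 100 = 81.7%

81.7%


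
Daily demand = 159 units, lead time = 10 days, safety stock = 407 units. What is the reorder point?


Formula: ROP = (Daily Demand * Lead Time) + Safety Stock
Demand during lead time = 159 * 10 = 1590 units
ROP = 1590 + 407 = 1997 units

1997 units


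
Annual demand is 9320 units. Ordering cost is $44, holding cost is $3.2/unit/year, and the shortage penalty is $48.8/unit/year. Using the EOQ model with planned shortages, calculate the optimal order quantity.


Formula: EOQ* = sqrt(2DS/H) * sqrt((H+P)/P)
Base EOQ = sqrt(2*9320*44/3.2) = 506.26 units
Correction = sqrt((3.2+48.8)/48.8) = 1.03227
EOQ* = 506.26 * 1.03227 = 522.6 units

522.6 units


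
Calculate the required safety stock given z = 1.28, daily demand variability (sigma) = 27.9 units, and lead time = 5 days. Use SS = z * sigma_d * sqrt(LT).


Formula: SS = z * sigma_d * sqrt(LT)
sqrt(LT) = sqrt(5) = 2.2361
SS = 1.28 * 27.9 * 2.2361
SS = 79.9 units

79.9 units


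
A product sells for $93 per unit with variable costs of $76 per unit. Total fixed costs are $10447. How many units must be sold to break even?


Formula: BEQ = Fixed Costs / (Price - Variable Cost)
Contribution margin = $93 - $76 = $17/unit
BEQ = ceil($10447 / $17/unit) = ceil(614.53) = 615 units

615 units


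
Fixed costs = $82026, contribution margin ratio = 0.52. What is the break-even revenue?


Formula: BER = Fixed Costs / Contribution Margin Ratio
BER = $82026 / 0.52
BER = $157742.31 (to the nearest cent)

$157742.31


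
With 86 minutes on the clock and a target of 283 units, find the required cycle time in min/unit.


Formula: CT = Available Time / Number of Units
CT = 86 min / 283 units
CT = 0.3 min/unit

0.3 min/unit


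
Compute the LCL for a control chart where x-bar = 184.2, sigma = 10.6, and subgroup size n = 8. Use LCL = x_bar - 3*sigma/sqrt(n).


LCL = 184.2 - 3 * 10.6 / sqrt(8)

172.96


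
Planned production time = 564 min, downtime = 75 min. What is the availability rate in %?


Formula: Availability = (Planned Time - Downtime) / Planned Time * 100
Uptime = 564 - 75 = 489 min
Availability = 489 / 564 * 100 = 86.7%

86.7%


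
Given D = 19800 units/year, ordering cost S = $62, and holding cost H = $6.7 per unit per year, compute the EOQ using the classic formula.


Formula: EOQ = sqrt(2 * D * S / H)
Numerator: 2 * 19800 * 62 = 2455200
2DS/H = 2455200 / 6.7 = 366447.8
EOQ = sqrt(366447.8) = 605.3 units

605.3 units


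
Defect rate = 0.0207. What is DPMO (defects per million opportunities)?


DPMO = defect_rate * 1000000 = 0.0207 * 1000000

20700
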